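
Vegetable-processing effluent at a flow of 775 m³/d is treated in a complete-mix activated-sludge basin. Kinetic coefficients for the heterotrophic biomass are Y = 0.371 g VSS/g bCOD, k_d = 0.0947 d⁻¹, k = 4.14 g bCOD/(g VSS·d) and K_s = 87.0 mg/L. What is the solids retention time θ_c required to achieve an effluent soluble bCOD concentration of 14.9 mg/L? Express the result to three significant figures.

θ_c ≈ 7.70 d

From 1/θ_c = Y·k·S/(K_s + S) − k_d: Y·k·S/(K_s+S) = 0.371 × 4.14 × 14.9 / (87.0 + 14.9) = 0.2246 d⁻¹.
Then 1/θ_c = μ − k_d = 0.2246 − 0.0947 = 0.1299 d⁻¹, giving θ_c = 7.699 d.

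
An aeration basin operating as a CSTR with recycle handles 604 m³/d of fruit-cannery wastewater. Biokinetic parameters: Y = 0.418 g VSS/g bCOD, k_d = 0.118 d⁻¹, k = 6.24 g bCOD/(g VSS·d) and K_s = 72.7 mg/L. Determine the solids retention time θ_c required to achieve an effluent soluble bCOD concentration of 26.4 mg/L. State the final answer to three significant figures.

From 1/θ_c = Y·k·S/(K_s + S) − k_d: Y·k·S/(K_s+S) = 0.418 × 6.24 × 26.4 / (72.7 + 26.4) = 0.6949 d⁻¹.
Then 1/θ_c = μ − k_d = 0.6949 − 0.118 = 0.5769 d⁻¹, giving θ_c = 1.734 d.

θ_c ≈ 1.73 d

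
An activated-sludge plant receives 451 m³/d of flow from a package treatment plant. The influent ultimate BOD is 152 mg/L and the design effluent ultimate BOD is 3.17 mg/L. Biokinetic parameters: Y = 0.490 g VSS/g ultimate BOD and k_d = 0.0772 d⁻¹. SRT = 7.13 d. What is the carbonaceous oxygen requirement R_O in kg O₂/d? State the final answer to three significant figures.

R_O ≈ 37.0 kg O₂/d

Observed yield with endogenous decay: Y_obs = Y / (1 + k_d·θ_c) = 0.490 / (1 + 0.0772 × 7.13) = 0.490 / 1.550 = 0.3160 g VSS/g ultimate BOD.
Q·(S₀ − S) = 451 × (152 − 3.17) × 10⁻³ = 67.12 kg/d removed.
Biomass synthesised: P_X = Y_obs × 67.12 = 21.21 kg VSS/d.
R_O = Q·ΔS − 1.42 P_X = 67.12 − 30.12 = 37.00 kg O₂/d.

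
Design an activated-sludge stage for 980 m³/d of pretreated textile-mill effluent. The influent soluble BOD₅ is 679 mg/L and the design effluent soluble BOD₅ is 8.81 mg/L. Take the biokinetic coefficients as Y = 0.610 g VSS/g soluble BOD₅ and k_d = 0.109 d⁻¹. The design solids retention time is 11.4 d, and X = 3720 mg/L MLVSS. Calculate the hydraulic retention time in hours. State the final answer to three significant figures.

Rearranging the biomass balance for a CMAS with decay, V = Y·Q·ΔS·θ_c / [X·(1+k_d θ_c)] = 0.610 × 980 × (679 − 8.81) × 11.4 / [3720 × (1 + 0.109 × 11.4)] = 4.57×10^6 / 8342 = 547.5 m³.
HRT = V/Q = 547.5 m³ / 980 m³·d⁻¹ = 0.5586 d × 24 = 13.41 h.

τ ≈ 13.4 h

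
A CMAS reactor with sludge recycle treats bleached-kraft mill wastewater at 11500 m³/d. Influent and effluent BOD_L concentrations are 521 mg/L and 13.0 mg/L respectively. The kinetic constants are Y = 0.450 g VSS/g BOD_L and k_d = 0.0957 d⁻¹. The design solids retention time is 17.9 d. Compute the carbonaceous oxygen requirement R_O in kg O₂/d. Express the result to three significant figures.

R_O ≈ 4470 kg O₂/d

Observed yield with endogenous decay: Y_obs = Y / (1 + k_d·θ_c) = 0.450 / (1 + 0.0957 × 17.9) = 0.450 / 2.713 = 0.1659 g VSS/g BOD_L.
Q·(S₀ − S) = 11500 × (521 − 13.0) × 10⁻³ = 5842 kg/d removed.
P_X = Y_obs·Q·(S₀ − S) = 0.1659 × 5842 = 969.0 kg VSS/d.
Carbonaceous O₂ demand = substrate oxidised − cell-mass equivalent = 5842 − 1.42 × 969.0 = 4466 kg O₂/d.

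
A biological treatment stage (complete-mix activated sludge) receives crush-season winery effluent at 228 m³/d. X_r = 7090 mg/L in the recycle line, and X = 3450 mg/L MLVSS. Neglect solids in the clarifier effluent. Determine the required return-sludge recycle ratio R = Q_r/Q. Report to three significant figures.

R ≈ 0.948

Mass balance around the secondary clarifier (neglecting effluent solids): R = X / (X_r − X) = 3450 / (7090 − 3450) = 0.9478.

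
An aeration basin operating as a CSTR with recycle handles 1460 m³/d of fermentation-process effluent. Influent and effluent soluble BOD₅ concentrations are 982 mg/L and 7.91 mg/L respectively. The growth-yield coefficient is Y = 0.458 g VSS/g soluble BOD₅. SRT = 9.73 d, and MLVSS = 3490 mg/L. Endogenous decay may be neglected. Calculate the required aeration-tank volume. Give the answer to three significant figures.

V ≈ 1820 m³

Biomass mass balance (decay neglected): V·X = Y·Q·(S₀ − S)·θ_c, so V = 0.458 × 1460 × (982 − 7.91) × 9.73 / 3490 = 1816 m³.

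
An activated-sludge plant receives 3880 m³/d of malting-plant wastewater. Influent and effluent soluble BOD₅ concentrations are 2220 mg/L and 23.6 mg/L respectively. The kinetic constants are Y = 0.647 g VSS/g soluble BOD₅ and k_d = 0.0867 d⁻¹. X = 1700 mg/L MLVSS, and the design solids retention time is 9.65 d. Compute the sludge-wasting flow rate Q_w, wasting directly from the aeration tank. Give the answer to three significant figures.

From the SRT design equation V = Y Q (S₀−S) θ_c / [X (1 + k_d θ_c)] = 0.647 × 3880 × (2220 − 23.6) × 9.65 / [1700 × (1 + 0.0867 × 9.65)] = 5.32×10^7 / 3122 = 17041 m³.
Wasting from the aeration tank: Q_w = V / θ_c = 17041 / 9.65 = 1766 m³/d.

Q_w ≈ 1770 m³/d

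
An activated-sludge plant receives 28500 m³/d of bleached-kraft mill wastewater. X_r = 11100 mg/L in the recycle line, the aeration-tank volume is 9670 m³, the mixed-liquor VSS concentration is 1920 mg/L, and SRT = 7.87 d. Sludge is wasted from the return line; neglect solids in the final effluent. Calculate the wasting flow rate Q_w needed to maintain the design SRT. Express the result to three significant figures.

Q_w ≈ 213 m³/d

Q_w = (V·X)/(θ_c X_r) = 9670 × 1920 / (7.87 × 11100) = 212.5 m³/d.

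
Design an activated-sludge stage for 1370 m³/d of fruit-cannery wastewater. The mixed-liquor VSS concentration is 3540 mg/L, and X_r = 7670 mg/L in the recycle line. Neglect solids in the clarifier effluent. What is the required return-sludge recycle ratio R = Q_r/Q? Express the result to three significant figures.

R ≈ 0.857

R = Q_r/Q = X/(X_r − X) = 3540 / (7670 − 3540) = 0.8571.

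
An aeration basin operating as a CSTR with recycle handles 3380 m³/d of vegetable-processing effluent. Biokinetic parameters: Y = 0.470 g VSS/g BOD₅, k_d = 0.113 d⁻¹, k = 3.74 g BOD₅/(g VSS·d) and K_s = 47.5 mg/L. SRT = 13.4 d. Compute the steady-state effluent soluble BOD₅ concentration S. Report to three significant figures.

S ≈ 5.68 mg/L

From the Monod/SRT balance for a CMAS, S = K_s·(1+k_d θ_c)/[θ_c·(Y k − k_d) − 1] = 47.5 × (1 + 0.113 × 13.4) / [13.4 × (0.470 × 3.74 − 0.113) − 1] = 119.4 / 21.04 = 5.676 mg/L.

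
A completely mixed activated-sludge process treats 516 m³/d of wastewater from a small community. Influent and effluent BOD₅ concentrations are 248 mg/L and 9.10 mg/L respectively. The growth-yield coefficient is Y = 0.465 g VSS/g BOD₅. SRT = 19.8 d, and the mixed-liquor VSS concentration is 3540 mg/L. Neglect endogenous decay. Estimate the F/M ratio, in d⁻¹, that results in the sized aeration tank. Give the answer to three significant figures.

F/M ≈ 0.113 d⁻¹

Biomass mass balance (decay neglected): V·X = Y·Q·(S₀ − S)·θ_c, so V = 0.465 × 516 × (248 − 9.10) × 19.8 / 3540 = 320.6 m³.
F/M = applied load / biomass = Q·S₀/(V·X) = 516 × 248 / (320.6 × 3540) = 0.1128 d⁻¹.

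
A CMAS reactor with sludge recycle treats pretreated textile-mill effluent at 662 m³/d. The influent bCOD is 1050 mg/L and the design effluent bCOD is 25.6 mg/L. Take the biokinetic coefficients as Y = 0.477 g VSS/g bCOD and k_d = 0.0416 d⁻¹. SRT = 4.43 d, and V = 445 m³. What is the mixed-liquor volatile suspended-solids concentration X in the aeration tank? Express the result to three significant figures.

X = Y·Q·ΔS·θ_c / [V·(1 + k_d θ_c)] = 0.477 × 662 × (1050 − 25.6) × 4.43 / [445 × (1 + 0.0416 × 4.43)] = 2719 mg/L.

X ≈ 2720 mg/L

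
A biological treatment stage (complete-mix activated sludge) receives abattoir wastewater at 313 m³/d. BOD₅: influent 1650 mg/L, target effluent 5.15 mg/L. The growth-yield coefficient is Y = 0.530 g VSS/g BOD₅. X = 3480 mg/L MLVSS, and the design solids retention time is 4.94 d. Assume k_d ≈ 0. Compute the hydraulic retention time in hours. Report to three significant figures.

τ ≈ 29.7 h

V·X = Y·Q·ΔS·θ_c gives V = 0.530 × 313 × (1650 − 5.15) × 4.94 / 3480 = 387.3 m³.
HRT = V/Q = 387.3 m³ / 313 m³·d⁻¹ = 1.238 d × 24 = 29.70 h.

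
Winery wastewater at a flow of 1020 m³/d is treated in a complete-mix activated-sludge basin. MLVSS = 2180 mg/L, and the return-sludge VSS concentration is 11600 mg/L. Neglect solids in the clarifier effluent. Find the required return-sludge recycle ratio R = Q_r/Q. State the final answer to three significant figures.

Mass balance around the secondary clarifier (neglecting effluent solids): R = X / (X_r − X) = 2180 / (11600 − 2180) = 0.2314.

R ≈ 0.231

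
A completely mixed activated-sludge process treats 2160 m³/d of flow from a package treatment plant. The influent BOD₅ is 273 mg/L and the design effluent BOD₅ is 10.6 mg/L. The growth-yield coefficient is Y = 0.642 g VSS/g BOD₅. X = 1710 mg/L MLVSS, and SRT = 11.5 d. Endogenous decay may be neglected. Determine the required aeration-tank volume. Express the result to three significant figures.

V·X = Y·Q·ΔS·θ_c gives V = 0.642 × 2160 × (273 − 10.6) × 11.5 / 1710 = 2447 m³.

V ≈ 2450 m³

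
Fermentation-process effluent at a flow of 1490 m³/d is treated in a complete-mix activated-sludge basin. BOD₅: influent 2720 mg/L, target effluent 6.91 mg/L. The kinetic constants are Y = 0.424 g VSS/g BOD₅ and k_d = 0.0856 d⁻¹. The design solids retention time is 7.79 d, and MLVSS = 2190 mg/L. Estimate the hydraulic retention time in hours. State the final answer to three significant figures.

τ ≈ 58.9 h

Steady-state biomass mass balance: V·X·(1 + k_d·θ_c) = Y·Q·(S₀ − S)·θ_c, so V = 0.424 × 1490 × (2720 − 6.91) × 7.79 / [2190 × (1 + 0.0856 × 7.79)] = 1.34×10^7 / 3650 = 3658 m³.
τ = V/Q = 3658/1490 = 2.455 d, or 58.92 h.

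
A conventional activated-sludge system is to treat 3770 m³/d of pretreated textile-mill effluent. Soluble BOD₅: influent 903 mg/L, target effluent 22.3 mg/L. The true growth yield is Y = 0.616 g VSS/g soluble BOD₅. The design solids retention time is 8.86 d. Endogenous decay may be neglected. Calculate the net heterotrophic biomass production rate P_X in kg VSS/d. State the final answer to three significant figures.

P_X ≈ 2050 kg VSS/d

With endogenous decay neglected, the observed yield equals the true yield: Y_obs = Y = 0.616 g VSS/g soluble BOD₅.
Mass of soluble BOD₅ removed per day: Q(S₀ − S) = 3770 × 880.7 g/m³ = 3320 kg/d.
So the net sludge growth is P_X = 0.6160 × 3320 = 2045 kg VSS/d.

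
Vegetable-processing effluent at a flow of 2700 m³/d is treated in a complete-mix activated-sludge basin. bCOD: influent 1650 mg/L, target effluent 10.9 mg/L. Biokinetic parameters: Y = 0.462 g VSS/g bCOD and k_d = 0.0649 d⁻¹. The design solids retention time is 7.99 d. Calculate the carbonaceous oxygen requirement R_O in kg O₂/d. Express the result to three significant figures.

R_O ≈ 2510 kg O₂/d

Y_obs = Y / (1 + k_d θ_c) = 0.462 / (1 + 0.0649 × 7.99) = 0.462 / 1.519 = 0.3042.
ΔS = 1650 − 10.9 = 1639 mg/L, so the substrate removal rate is 2700 × 1639/1000 = 4426 kg bCOD/d.
P_X = Y_obs·Q·(S₀ − S) = 0.3042 × 4426 = 1346 kg VSS/d.
R_O = Q·ΔS − 1.42 P_X = 4426 − 1912 = 2514 kg O₂/d.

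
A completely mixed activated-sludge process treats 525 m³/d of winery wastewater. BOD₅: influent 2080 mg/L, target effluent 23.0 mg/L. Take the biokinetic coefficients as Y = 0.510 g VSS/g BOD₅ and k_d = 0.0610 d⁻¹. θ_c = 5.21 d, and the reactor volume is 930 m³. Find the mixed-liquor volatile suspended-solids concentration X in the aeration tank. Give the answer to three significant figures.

X ≈ 2340 mg/L

X = Y·Q·ΔS·θ_c / [V·(1 + k_d θ_c)] = 0.510 × 525 × (2080 − 23.0) × 5.21 / [930 × (1 + 0.0610 × 5.21)] = 2341 mg/L.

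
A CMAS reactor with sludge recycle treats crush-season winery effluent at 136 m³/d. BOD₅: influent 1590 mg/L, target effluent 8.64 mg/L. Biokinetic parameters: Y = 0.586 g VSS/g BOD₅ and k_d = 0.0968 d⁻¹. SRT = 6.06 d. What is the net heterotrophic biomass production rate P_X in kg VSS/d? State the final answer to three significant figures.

Y_obs = Y / (1 + k_d θ_c) = 0.586 / (1 + 0.0968 × 6.06) = 0.586 / 1.587 = 0.3693.
ΔS = 1590 − 8.64 = 1581 mg/L, so the substrate removal rate is 136 × 1581/1000 = 215.1 kg BOD₅/d.
P_X = Y_obs · Q(S₀ − S) = 0.3693 × 215.1 = 79.43 kg VSS/d.

P_X ≈ 79.4 kg VSS/d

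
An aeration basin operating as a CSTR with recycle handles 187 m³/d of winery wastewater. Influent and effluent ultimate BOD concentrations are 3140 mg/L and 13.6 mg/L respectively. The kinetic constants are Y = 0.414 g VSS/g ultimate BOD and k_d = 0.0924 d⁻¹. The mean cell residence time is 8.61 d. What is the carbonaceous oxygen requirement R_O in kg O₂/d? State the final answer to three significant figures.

R_O ≈ 393 kg O₂/d

The observed yield is Y_obs = Y/(1 + k_d·θ_c) = 0.414 / (1 + 0.0924 × 8.61) = 0.414 / 1.796 = 0.2306 g VSS per g ultimate BOD removed.
Q·(S₀ − S) = 187 × (3140 − 13.6) × 10⁻³ = 584.6 kg/d removed.
Net sludge production P_X = 0.2306 × 584.6 = 134.8 kg VSS/d.
R_O = Q·(S₀ − S) − 1.42·P_X = 584.6 − 1.42 × 134.8 = 393.2 kg O₂/d.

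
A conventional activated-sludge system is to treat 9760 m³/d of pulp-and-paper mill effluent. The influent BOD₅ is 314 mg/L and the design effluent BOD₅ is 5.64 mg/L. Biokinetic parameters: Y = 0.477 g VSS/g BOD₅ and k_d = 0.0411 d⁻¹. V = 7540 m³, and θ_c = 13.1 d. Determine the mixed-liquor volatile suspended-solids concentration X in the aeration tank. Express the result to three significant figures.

X = Y·Q·ΔS·θ_c / [V·(1 + k_d θ_c)] = 0.477 × 9760 × (314 − 5.64) × 13.1 / [7540 × (1 + 0.0411 × 13.1)] = 1621 mg/L.

X ≈ 1620 mg/L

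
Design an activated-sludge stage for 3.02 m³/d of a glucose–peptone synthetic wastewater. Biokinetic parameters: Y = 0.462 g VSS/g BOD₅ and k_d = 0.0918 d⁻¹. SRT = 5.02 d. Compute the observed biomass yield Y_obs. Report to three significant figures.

Y_obs ≈ 0.316 g VSS/g BOD₅

Correct the yield for decay: Y_obs = Y/(1 + k_d θ_c) = 0.462 / (1 + 0.0918 × 5.02) = 0.462 / 1.461 = 0.3163.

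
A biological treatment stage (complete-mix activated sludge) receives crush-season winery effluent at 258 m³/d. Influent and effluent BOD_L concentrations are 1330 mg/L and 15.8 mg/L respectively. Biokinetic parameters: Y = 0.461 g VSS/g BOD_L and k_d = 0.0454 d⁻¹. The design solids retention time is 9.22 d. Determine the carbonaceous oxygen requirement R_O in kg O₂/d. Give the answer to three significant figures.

Correct the yield for decay: Y_obs = Y/(1 + k_d θ_c) = 0.461 / (1 + 0.0454 × 9.22) = 0.461 / 1.419 = 0.3250.
ΔS = 1330 − 15.8 = 1314 mg/L, so the substrate removal rate is 258 × 1314/1000 = 339.1 kg BOD_L/d.
Biomass synthesised: P_X = Y_obs × 339.1 = 110.2 kg VSS/d.
R_O = Q·(S₀ − S) − 1.42·P_X = 339.1 − 1.42 × 110.2 = 182.6 kg O₂/d.

R_O ≈ 183 kg O₂/d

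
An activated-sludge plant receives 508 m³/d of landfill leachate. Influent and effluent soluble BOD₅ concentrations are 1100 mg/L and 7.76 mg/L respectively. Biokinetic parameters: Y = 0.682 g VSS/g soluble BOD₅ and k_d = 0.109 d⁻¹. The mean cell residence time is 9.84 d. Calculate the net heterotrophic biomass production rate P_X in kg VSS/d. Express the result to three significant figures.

P_X ≈ 183 kg VSS/d

The observed yield is Y_obs = Y/(1 + k_d·θ_c) = 0.682 / (1 + 0.109 × 9.84) = 0.682 / 2.073 = 0.3291 g VSS per g soluble BOD₅ removed.
ΔS = 1100 − 7.76 = 1092 mg/L, so the substrate removal rate is 508 × 1092/1000 = 554.9 kg soluble BOD₅/d.
Net biomass production P_X = Y_obs × Q·(S₀ − S) = 0.3291 × 554.9 = 182.6 kg VSS/d.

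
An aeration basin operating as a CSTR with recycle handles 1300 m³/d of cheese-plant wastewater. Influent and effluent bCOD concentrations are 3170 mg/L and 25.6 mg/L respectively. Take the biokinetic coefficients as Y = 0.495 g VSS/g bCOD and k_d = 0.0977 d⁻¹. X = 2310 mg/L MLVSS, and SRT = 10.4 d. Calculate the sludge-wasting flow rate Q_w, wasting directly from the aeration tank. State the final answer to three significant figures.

Q_w ≈ 434 m³/d

From the SRT design equation V = Y Q (S₀−S) θ_c / [X (1 + k_d θ_c)] = 0.495 × 1300 × (3170 − 25.6) × 10.4 / [2310 × (1 + 0.0977 × 10.4)] = 2.1×10^7 / 4657 = 4519 m³.
Wasting from the aeration tank: Q_w = V / θ_c = 4519 / 10.4 = 434.5 m³/d.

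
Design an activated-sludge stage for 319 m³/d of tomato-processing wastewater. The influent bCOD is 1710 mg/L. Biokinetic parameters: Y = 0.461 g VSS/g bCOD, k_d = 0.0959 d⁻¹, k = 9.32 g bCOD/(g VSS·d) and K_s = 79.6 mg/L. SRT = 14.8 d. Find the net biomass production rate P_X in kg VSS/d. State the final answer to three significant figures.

P_X ≈ 104 kg VSS/d

From the Monod/SRT balance for a CMAS, S = K_s·(1+k_d θ_c)/[θ_c·(Y k − k_d) − 1] = 79.6 × (1 + 0.0959 × 14.8) / [14.8 × (0.461 × 9.32 − 0.0959) − 1] = 192.6 / 61.17 = 3.148 mg/L.
Correct the yield for decay: Y_obs = Y/(1 + k_d θ_c) = 0.461 / (1 + 0.0959 × 14.8) = 0.461 / 2.419 = 0.1905.
Q·(S₀ − S) = 319 × (1710 − 3.15) × 10⁻³ = 544.5 kg/d removed.
Biomass produced: P_X = Y_obs·Q·ΔS = 0.1905 × 544.5 ≈ 103.8 kg VSS/d.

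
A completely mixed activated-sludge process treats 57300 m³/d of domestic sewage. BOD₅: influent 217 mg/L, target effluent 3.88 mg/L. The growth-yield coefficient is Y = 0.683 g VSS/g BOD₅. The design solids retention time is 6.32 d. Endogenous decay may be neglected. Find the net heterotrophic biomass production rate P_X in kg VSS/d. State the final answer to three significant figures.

P_X ≈ 8340 kg VSS/d

With endogenous decay neglected, the observed yield equals the true yield: Y_obs = Y = 0.683 g VSS/g BOD₅.
Mass of BOD₅ removed per day: Q(S₀ − S) = 57300 × 213.1 g/m³ = 12212 kg/d.
So the net sludge growth is P_X = 0.6830 × 12212 = 8341 kg VSS/d.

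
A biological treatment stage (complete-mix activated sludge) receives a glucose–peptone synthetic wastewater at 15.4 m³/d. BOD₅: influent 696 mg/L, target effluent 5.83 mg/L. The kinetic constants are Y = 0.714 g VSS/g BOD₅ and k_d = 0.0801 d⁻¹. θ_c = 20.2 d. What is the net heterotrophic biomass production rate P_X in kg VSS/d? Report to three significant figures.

P_X ≈ 2.90 kg VSS/d

The observed yield is Y_obs = Y/(1 + k_d·θ_c) = 0.714 / (1 + 0.0801 × 20.2) = 0.714 / 2.618 = 0.2727 g VSS per g BOD₅ removed.
Mass of BOD₅ removed per day: Q(S₀ − S) = 15.4 × 690.2 g/m³ = 10.63 kg/d.
P_X = Y_obs · Q(S₀ − S) = 0.2727 × 10.63 = 2.899 kg VSS/d.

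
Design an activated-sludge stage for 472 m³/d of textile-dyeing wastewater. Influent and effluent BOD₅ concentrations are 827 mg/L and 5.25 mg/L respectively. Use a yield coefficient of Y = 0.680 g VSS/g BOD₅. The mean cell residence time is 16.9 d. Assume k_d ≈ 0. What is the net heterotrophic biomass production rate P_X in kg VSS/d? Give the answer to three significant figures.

P_X ≈ 264 kg VSS/d

No decay correction is needed, so Y_obs = Y = 0.680.
Q·(S₀ − S) = 472 × (827 − 5.25) × 10⁻³ = 387.9 kg/d removed.
Net biomass production P_X = Y_obs × Q·(S₀ − S) = 0.6800 × 387.9 = 263.7 kg VSS/d.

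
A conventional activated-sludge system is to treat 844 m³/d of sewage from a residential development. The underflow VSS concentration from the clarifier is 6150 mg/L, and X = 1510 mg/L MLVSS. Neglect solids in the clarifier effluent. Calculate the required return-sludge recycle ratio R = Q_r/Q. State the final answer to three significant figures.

R ≈ 0.325

Solids balance on the clarifier gives (1+R)X = R·X_r, so R = X/(X_r − X) = 1510 / (6150 − 1510) = 0.3254.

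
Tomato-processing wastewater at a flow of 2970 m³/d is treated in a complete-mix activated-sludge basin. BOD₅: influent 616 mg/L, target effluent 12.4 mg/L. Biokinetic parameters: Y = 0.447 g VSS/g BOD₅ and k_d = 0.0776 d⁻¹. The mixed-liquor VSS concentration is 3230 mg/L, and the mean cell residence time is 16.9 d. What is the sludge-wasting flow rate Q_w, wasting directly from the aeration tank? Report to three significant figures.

Q_w ≈ 107 m³/d

Steady-state biomass mass balance: V·X·(1 + k_d·θ_c) = Y·Q·(S₀ − S)·θ_c, so V = 0.447 × 2970 × (616 − 12.4) × 16.9 / [3230 × (1 + 0.0776 × 16.9)] = 1.35×10^7 / 7466 = 1814 m³.
With mixed-liquor wasting, θ_c = V/Q_w, so Q_w = V/θ_c = 1814/16.9 = 107.3 m³/d.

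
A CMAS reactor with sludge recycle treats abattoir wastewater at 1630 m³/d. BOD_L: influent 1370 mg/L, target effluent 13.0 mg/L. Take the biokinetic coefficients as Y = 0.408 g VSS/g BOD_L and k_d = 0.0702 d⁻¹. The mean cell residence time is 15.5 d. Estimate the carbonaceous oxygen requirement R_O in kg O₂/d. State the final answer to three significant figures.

R_O ≈ 1600 kg O₂/d

Correct the yield for decay: Y_obs = Y/(1 + k_d θ_c) = 0.408 / (1 + 0.0702 × 15.5) = 0.408 / 2.088 = 0.1954.
Q·(S₀ − S) = 1630 × (1370 − 13.0) × 10⁻³ = 2212 kg/d removed.
Biomass synthesised: P_X = Y_obs × 2212 = 432.2 kg VSS/d.
R_O = Q·ΔS − 1.42 P_X = 2212 − 613.7 = 1598 kg O₂/d.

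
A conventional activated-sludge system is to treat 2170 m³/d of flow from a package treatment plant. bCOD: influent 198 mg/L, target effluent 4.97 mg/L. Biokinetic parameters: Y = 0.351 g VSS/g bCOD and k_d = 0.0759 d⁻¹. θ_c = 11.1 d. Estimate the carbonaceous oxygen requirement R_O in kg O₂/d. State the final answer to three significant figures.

Correct the yield for decay: Y_obs = Y/(1 + k_d θ_c) = 0.351 / (1 + 0.0759 × 11.1) = 0.351 / 1.842 = 0.1905.
Substrate removed = Q·(S₀ − S) = 2170 m³/d × (198 − 4.97) g/m³ = 4.19×10^5 g/d = 418.9 kg/d.
Biomass synthesised: P_X = Y_obs × 418.9 = 79.80 kg VSS/d.
R_O = Q·(S₀ − S) − 1.42·P_X = 418.9 − 1.42 × 79.80 = 305.6 kg O₂/d.

R_O ≈ 306 kg O₂/d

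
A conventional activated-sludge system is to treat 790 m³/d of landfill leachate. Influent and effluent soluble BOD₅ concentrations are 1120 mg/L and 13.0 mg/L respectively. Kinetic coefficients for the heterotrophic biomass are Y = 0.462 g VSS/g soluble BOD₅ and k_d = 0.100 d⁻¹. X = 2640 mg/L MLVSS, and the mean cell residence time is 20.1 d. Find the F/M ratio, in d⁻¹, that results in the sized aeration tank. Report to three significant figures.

Rearranging the biomass balance for a CMAS with decay, V = Y·Q·ΔS·θ_c / [X·(1+k_d θ_c)] = 0.462 × 790 × (1120 − 13.0) × 20.1 / [2640 × (1 + 0.100 × 20.1)] = 8.12×10^6 / 7946 = 1022 m³.
F/M = Q·S₀ / (V·X) = 790 × 1120 / (1022 × 2640) = 0.3279 g soluble BOD₅·(g VSS·d)⁻¹.

F/M ≈ 0.328 d⁻¹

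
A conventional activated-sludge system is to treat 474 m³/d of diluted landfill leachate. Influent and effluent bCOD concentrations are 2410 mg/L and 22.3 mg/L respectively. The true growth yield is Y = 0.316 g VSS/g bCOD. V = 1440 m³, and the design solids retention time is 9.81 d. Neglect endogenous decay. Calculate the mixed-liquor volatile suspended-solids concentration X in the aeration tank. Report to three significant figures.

X ≈ 2440 mg/L

X = Y·Q·ΔS·θ_c / V = 0.316 × 474 × (2410 − 22.3) × 9.81 / 1440 = 2436 mg/L.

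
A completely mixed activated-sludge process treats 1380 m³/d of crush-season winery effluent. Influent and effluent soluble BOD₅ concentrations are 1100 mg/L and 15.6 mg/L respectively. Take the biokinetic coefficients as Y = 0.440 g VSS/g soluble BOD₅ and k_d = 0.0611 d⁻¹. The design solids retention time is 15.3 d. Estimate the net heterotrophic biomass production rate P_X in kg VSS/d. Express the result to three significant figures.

Correct the yield for decay: Y_obs = Y/(1 + k_d θ_c) = 0.440 / (1 + 0.0611 × 15.3) = 0.440 / 1.935 = 0.2274.
Q·(S₀ − S) = 1380 × (1100 − 15.6) × 10⁻³ = 1496 kg/d removed.
So the net sludge growth is P_X = 0.2274 × 1496 = 340.3 kg VSS/d.

P_X ≈ 340 kg VSS/d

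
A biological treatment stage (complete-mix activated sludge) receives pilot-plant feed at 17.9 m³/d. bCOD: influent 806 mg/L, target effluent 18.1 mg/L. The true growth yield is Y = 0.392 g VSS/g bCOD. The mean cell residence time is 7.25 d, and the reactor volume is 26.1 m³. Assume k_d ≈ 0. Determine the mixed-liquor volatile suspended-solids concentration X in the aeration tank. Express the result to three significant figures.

X ≈ 1540 mg/L

From V·X = Y·Q·(S₀ − S)·θ_c (decay neglected): X = 0.392 × 17.9 × (806 − 18.1) × 7.25 / 26.1 = 1536 mg/L.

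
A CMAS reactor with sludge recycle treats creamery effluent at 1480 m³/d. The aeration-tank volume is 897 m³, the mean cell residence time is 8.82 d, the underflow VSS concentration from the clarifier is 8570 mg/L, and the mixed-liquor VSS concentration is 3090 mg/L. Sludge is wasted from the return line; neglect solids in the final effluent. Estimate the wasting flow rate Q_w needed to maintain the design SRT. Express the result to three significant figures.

θ_c = V·X/(Q_w·X_r) when wasting from the recycle, so Q_w = V·X/(θ_c·X_r) = 897.0 × 3090 / (8.82 × 8570) = 36.67 m³/d.

Q_w ≈ 36.7 m³/d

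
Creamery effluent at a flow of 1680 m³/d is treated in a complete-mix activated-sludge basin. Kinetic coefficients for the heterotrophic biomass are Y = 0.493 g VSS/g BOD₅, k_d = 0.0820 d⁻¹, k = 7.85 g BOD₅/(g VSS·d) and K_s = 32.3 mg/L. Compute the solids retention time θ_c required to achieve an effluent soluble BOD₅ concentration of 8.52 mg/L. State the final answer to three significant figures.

Specific growth rate at S = 8.52 mg/L: μ = YkS/(K_s+S) = 0.493·7.85·8.52/(32.3+8.52) = 0.8078 d⁻¹.
θ_c = 1/(μ − k_d) = 1/(0.8078 − 0.0820) = 1/0.7258 = 1.378 d.

θ_c ≈ 1.38 d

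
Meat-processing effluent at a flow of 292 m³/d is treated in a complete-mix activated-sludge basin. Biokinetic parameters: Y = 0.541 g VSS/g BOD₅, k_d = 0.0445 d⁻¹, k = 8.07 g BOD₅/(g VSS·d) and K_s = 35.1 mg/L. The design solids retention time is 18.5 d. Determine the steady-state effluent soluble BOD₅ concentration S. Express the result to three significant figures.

For a completely mixed reactor with recycle the Lawrence–McCarty relation gives S = K_s·(1 + k_d·θ_c) / [θ_c·(Y·k − k_d) − 1] = 35.1 × (1 + 0.0445 × 18.5) / [18.5 × (0.541 × 8.07 − 0.0445) − 1] = 64.00 / 78.95 = 0.8106 mg/L.

S ≈ 0.811 mg/L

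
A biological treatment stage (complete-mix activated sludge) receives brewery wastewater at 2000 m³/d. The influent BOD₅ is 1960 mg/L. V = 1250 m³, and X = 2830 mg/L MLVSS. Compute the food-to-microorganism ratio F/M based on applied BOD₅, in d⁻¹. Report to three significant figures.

F/M = applied load / biomass = Q·S₀/(V·X) = 2000 × 1960 / (1250 × 2830) = 1.108 d⁻¹.

F/M ≈ 1.11 d⁻¹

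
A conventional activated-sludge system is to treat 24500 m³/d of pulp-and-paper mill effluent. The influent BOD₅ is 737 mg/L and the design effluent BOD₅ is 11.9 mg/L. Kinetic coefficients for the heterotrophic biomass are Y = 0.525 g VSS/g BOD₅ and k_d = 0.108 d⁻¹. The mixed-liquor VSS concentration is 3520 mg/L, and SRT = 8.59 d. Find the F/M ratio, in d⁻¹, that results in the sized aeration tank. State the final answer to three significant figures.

F/M ≈ 0.434 d⁻¹

From the SRT design equation V = Y Q (S₀−S) θ_c / [X (1 + k_d θ_c)] = 0.525 × 24500 × (737 − 11.9) × 8.59 / [3520 × (1 + 0.108 × 8.59)] = 8.01×10^7 / 6786 = 11807 m³.
F/M = Q·S₀ / (V·X) = 24500 × 737 / (11807 × 3520) = 0.4345 g BOD₅·(g VSS·d)⁻¹.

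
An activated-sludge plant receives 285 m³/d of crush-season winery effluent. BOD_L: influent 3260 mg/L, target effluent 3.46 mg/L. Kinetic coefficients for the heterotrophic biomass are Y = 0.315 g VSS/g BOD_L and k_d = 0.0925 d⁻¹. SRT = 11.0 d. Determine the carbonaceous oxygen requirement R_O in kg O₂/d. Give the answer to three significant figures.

R_O ≈ 722 kg O₂/d

Observed yield with endogenous decay: Y_obs = Y / (1 + k_d·θ_c) = 0.315 / (1 + 0.0925 × 11.0) = 0.315 / 2.018 = 0.1561 g VSS/g BOD_L.
Substrate removed = Q·(S₀ − S) = 285 m³/d × (3260 − 3.46) g/m³ = 9.28×10^5 g/d = 928.1 kg/d.
Net sludge production P_X = 0.1561 × 928.1 = 144.9 kg VSS/d.
Carbonaceous O₂ demand = substrate oxidised − cell-mass equivalent = 928.1 − 1.42 × 144.9 = 722.3 kg O₂/d.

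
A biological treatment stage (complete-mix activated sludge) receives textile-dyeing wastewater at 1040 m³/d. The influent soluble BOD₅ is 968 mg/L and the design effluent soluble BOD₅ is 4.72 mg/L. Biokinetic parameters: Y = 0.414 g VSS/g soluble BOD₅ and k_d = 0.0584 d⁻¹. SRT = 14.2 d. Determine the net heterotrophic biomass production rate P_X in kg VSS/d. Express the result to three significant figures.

Y_obs = Y / (1 + k_d θ_c) = 0.414 / (1 + 0.0584 × 14.2) = 0.414 / 1.829 = 0.2263.
Mass of soluble BOD₅ removed per day: Q(S₀ − S) = 1040 × 963.3 g/m³ = 1002 kg/d.
Net biomass production P_X = Y_obs × Q·(S₀ − S) = 0.2263 × 1002 = 226.7 kg VSS/d.

P_X ≈ 227 kg VSS/d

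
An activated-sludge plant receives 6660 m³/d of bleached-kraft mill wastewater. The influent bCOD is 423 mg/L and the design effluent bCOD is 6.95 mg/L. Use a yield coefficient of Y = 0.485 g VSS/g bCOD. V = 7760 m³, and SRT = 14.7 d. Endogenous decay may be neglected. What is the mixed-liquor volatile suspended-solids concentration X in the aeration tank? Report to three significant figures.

X = Y·Q·ΔS·θ_c / V = 0.485 × 6660 × (423 − 6.95) × 14.7 / 7760 = 2546 mg/L.

X ≈ 2550 mg/L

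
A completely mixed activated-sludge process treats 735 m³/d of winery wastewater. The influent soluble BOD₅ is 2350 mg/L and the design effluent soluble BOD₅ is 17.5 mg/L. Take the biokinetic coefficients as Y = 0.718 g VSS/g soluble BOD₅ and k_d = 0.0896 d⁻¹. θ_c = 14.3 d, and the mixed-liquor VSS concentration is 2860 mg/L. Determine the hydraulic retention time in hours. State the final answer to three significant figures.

τ ≈ 88.1 h

From the SRT design equation V = Y Q (S₀−S) θ_c / [X (1 + k_d θ_c)] = 0.718 × 735 × (2350 − 17.5) × 14.3 / [2860 × (1 + 0.0896 × 14.3)] = 1.76×10^7 / 6524 = 2698 m³.
HRT = V/Q = 2698 m³ / 735 m³·d⁻¹ = 3.671 d × 24 = 88.09 h.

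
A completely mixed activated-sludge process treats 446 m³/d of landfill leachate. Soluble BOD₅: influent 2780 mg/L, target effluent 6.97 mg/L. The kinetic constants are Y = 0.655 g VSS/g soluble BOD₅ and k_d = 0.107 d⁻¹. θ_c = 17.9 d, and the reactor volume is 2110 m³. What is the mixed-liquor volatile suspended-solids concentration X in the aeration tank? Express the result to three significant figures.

Solving the biomass balance for X: X = Y Q (S₀−S) θ_c / [V (1+k_d θ_c)] = 0.655 × 446 × (2780 − 6.97) × 17.9 / [2110 × (1 + 0.107 × 17.9)] = 2357 mg/L.

X ≈ 2360 mg/L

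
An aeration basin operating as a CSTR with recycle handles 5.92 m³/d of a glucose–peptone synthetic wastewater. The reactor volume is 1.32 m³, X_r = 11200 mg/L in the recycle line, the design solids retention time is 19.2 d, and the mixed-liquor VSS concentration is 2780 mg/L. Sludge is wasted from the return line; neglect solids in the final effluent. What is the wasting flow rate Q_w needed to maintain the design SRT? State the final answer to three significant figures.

Q_w ≈ 0.0171 m³/d

Wasting from the return line (neglecting effluent solids): Q_w = V·X / (θ_c·X_r) = 1.320 × 2780 / (19.2 × 11200) = 0.01706 m³/d.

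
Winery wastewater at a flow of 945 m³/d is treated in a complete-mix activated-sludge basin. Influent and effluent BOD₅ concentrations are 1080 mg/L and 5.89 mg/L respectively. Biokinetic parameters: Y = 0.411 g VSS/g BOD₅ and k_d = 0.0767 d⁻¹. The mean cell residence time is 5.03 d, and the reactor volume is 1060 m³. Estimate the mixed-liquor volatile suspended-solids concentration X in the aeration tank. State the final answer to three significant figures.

X = Y·Q·ΔS·θ_c / [V·(1 + k_d θ_c)] = 0.411 × 945 × (1080 − 5.89) × 5.03 / [1060 × (1 + 0.0767 × 5.03)] = 1429 mg/L.

X ≈ 1430 mg/L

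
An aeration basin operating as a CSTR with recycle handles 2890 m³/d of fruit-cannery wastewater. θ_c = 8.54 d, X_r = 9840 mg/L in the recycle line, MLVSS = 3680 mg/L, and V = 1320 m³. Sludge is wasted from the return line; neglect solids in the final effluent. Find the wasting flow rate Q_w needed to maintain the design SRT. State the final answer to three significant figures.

Q_w = (V·X)/(θ_c X_r) = 1320 × 3680 / (8.54 × 9840) = 57.81 m³/d.

Q_w ≈ 57.8 m³/d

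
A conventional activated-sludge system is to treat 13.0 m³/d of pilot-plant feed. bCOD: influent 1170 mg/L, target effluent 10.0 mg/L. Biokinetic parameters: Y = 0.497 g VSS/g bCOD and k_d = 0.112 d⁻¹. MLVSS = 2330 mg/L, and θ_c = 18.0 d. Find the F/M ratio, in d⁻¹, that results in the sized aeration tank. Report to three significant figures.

F/M ≈ 0.340 d⁻¹

From the SRT design equation V = Y Q (S₀−S) θ_c / [X (1 + k_d θ_c)] = 0.497 × 13.0 × (1170 − 10.0) × 18.0 / [2330 × (1 + 0.112 × 18.0)] = 1.35×10^5 / 7027 = 19.20 m³.
F/M = applied load / biomass = Q·S₀/(V·X) = 13.0 × 1170 / (19.20 × 2330) = 0.3400 d⁻¹.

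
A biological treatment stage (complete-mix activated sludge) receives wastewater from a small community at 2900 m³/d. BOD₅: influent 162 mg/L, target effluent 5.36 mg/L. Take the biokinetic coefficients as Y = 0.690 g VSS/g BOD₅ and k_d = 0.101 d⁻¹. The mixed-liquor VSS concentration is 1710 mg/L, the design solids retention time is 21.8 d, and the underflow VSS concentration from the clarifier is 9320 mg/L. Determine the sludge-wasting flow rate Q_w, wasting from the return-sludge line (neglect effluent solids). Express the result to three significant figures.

Rearranging the biomass balance for a CMAS with decay, V = Y·Q·ΔS·θ_c / [X·(1+k_d θ_c)] = 0.690 × 2900 × (162 − 5.36) × 21.8 / [1710 × (1 + 0.101 × 21.8)] = 6.83×10^6 / 5475 = 1248 m³.
Q_w = (V·X)/(θ_c X_r) = 1248 × 1710 / (21.8 × 9320) = 10.50 m³/d.

Q_w ≈ 10.5 m³/d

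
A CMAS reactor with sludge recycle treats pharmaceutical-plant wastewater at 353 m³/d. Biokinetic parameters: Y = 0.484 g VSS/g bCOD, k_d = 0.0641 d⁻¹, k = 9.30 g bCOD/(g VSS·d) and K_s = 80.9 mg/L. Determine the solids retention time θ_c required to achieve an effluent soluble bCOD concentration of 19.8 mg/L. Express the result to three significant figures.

θ_c ≈ 1.22 d

At the target effluent, Y k S/(K_s+S) = 0.484×9.30×19.8/100.7 = 0.8850 d⁻¹.
1/θ_c = 0.8850 − 0.0641 = 0.8209 d⁻¹, so θ_c = 1.218 d.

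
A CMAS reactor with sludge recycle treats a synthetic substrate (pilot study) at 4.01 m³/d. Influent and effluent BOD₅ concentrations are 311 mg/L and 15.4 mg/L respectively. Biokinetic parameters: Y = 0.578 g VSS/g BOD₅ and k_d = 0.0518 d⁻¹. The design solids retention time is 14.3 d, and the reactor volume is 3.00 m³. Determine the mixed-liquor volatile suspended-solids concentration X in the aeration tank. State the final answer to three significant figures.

X ≈ 1880 mg/L

Solving the biomass balance for X: X = Y Q (S₀−S) θ_c / [V (1+k_d θ_c)] = 0.578 × 4.01 × (311 − 15.4) × 14.3 / [3.00 × (1 + 0.0518 × 14.3)] = 1876 mg/L.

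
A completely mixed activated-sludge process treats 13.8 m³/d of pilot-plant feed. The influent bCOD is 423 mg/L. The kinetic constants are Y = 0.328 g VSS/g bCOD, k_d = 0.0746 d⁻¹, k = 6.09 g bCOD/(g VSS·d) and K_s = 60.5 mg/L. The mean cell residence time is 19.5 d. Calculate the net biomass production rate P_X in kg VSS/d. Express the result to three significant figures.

P_X ≈ 0.772 kg VSS/d

For a completely mixed reactor with recycle the Lawrence–McCarty relation gives S = K_s·(1 + k_d·θ_c) / [θ_c·(Y·k − k_d) − 1] = 60.5 × (1 + 0.0746 × 19.5) / [19.5 × (0.328 × 6.09 − 0.0746) − 1] = 148.5 / 36.50 = 4.069 mg/L.
Y_obs = Y / (1 + k_d θ_c) = 0.328 / (1 + 0.0746 × 19.5) = 0.328 / 2.455 = 0.1336.
Q·(S₀ − S) = 13.8 × (423 − 4.07) × 10⁻³ = 5.781 kg/d removed.
So the net sludge growth is P_X = 0.1336 × 5.781 = 0.7725 kg VSS/d.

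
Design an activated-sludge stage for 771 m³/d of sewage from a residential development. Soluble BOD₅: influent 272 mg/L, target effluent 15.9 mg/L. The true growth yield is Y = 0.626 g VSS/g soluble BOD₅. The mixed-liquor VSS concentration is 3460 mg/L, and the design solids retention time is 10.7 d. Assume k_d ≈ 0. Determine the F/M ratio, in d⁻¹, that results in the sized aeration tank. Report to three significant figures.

Biomass mass balance (decay neglected): V·X = Y·Q·(S₀ − S)·θ_c, so V = 0.626 × 771 × (272 − 15.9) × 10.7 / 3460 = 382.2 m³.
Food-to-microorganism ratio F/M = Q S₀ / (V X) = 771 × 272 / (382.2 × 3460) = 0.1586 d⁻¹.

F/M ≈ 0.159 d⁻¹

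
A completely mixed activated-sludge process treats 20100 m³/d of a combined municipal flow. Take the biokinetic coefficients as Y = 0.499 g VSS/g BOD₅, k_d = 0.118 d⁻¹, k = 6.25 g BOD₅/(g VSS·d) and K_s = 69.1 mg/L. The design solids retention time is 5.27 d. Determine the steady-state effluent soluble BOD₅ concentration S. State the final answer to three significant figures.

S ≈ 7.57 mg/L

From the Monod/SRT balance for a CMAS, S = K_s·(1+k_d θ_c)/[θ_c·(Y k − k_d) − 1] = 69.1 × (1 + 0.118 × 5.27) / [5.27 × (0.499 × 6.25 − 0.118) − 1] = 112.1 / 14.81 = 7.565 mg/L.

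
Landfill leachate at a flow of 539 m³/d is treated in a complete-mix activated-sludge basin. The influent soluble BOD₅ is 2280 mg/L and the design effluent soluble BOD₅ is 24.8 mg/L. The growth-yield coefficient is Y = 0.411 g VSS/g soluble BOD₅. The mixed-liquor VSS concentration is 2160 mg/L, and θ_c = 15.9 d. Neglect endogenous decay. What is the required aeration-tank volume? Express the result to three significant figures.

With k_d = 0 the design equation reduces to V = Y Q (S₀−S) θ_c / X = 0.411 × 539 × (2280 − 24.8) × 15.9 / 2160 = 3678 m³.

V ≈ 3680 m³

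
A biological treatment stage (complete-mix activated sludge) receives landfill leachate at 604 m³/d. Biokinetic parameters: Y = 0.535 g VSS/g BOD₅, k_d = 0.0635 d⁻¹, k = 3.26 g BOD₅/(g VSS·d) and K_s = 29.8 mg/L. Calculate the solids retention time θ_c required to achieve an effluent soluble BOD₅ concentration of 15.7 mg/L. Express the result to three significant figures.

At the target effluent, Y k S/(K_s+S) = 0.535×3.26×15.7/45.50 = 0.6018 d⁻¹.
1/θ_c = 0.6018 − 0.0635 = 0.5383 d⁻¹, so θ_c = 1.858 d.

θ_c ≈ 1.86 d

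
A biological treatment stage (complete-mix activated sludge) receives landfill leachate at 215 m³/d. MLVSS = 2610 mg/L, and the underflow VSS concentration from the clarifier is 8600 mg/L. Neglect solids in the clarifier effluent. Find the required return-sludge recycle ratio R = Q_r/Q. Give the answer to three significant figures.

Solids balance on the clarifier gives (1+R)X = R·X_r, so R = X/(X_r − X) = 2610 / (8600 − 2610) = 0.4357.

R ≈ 0.436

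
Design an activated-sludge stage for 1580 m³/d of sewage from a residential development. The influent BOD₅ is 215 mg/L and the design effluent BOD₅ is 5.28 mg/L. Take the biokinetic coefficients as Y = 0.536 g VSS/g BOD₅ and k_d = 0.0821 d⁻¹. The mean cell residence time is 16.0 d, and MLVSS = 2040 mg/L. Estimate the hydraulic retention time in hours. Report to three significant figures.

Steady-state biomass mass balance: V·X·(1 + k_d·θ_c) = Y·Q·(S₀ − S)·θ_c, so V = 0.536 × 1580 × (215 − 5.28) × 16.0 / [2040 × (1 + 0.0821 × 16.0)] = 2.84×10^6 / 4720 = 602.1 m³.
HRT = V/Q = 602.1 m³ / 1580 m³·d⁻¹ = 0.3811 d × 24 = 9.146 h.

τ ≈ 9.15 h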